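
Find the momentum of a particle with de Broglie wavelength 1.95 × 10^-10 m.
3.40 × 10^-24 kg·m/s

From the de Broglie relation λ = h/p, we solve for p:

p = h/λ
p = (6.626 × 10^-34 J·s) / (1.95 × 10^-10 m)
p = 3.40 × 10^-24 kg·m/s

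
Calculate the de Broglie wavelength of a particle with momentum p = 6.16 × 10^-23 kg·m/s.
1.08 × 10^-11 m

Using the de Broglie relation λ = h/p:

λ = h/p
λ = (6.626 × 10^-34 J·s) / (6.16 × 10^-23 kg·m/s)
λ = 1.08 × 10^-11 m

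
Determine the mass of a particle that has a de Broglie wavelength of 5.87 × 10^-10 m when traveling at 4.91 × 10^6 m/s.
2.30 × 10^-31 kg

From the de Broglie relation λ = h/(mv), we solve for m:

m = h/(λv)
m = (6.626 × 10^-34 J·s) / (5.87 × 10^-10 m × 4.91 × 10^6 m/s)
m = 2.30 × 10^-31 kg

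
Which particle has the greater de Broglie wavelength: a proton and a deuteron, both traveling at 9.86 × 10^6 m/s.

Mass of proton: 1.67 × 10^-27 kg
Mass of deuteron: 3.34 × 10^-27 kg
The proton has the longer wavelength.

Using λ = h/(mv), since both particles have the same velocity, the wavelength depends only on mass.

For proton: λ₁ = h/(m₁v) = 4.02 × 10^-14 m
For deuteron: λ₂ = h/(m₂v) = 2.01 × 10^-14 m

Since λ ∝ 1/m at constant velocity, the lighter particle has the longer wavelength.

The proton has the longer de Broglie wavelength.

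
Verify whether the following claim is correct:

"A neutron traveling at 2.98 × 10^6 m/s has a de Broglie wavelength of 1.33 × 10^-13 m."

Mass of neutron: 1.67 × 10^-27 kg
True

The claim is correct.

Using λ = h/(mv):
λ = (6.626 × 10^-34 J·s) / (1.67 × 10^-27 kg × 2.98 × 10^6 m/s)
λ = 1.33 × 10^-13 m

This matches the claimed value.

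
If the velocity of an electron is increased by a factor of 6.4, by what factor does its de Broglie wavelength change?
The wavelength decreases by a factor of 6.4.

From λ = h/(mv), the wavelength is inversely proportional to velocity:

λ ∝ 1/v

If v → 6.4v, then λ → λ/6.4

When velocity is increased by a factor of 6.4, the wavelength decreases by a factor of 6.4.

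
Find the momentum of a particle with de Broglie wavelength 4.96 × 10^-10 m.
1.34 × 10^-24 kg·m/s

From the de Broglie relation λ = h/p, we solve for p:

p = h/λ
p = (6.626 × 10^-34 J·s) / (4.96 × 10^-10 m)
p = 1.34 × 10^-24 kg·m/s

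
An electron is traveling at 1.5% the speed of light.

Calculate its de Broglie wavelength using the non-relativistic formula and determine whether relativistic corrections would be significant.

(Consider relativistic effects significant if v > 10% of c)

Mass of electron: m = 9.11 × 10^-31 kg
No, relativistic corrections are not needed.

Using the non-relativistic de Broglie formula λ = h/(mv):

v = 1.5% × c = 4.497 × 10^6 m/s

λ = h/(mv)
λ = (6.626 × 10^-34 J·s) / (9.11 × 10^-31 kg × 4.497 × 10^6 m/s)
λ = 1.62 × 10^-10 m

Since v = 1.5% of c < 10% of c, relativistic corrections are NOT significant and this non-relativistic result is a good approximation.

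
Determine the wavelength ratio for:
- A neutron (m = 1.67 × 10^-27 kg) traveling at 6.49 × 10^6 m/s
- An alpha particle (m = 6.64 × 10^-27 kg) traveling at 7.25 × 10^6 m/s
λ₁/λ₂ = 4.44

Using λ = h/(mv):

λ₁ = h/(m₁v₁) = 6.11 × 10^-14 m
λ₂ = h/(m₂v₂) = 1.38 × 10^-14 m

Ratio λ₁/λ₂ = (m₂v₂)/(m₁v₁)
         = (6.64 × 10^-27 kg × 7.25 × 10^6 m/s) / (1.67 × 10^-27 kg × 6.49 × 10^6 m/s)
         = 4.44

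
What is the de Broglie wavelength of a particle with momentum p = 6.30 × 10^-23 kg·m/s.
1.05 × 10^-11 m

Using the de Broglie relation λ = h/p:

λ = h/p
λ = (6.626 × 10^-34 J·s) / (6.30 × 10^-23 kg·m/s)
λ = 1.05 × 10^-11 m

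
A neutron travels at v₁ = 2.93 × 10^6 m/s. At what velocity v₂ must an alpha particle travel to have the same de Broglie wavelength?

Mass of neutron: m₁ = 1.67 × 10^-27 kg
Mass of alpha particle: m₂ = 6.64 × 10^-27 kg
v₂ = 7.37 × 10^5 m/s

For equal de Broglie wavelengths: λ₁ = λ₂

h/(m₁v₁) = h/(m₂v₂)
m₁v₁ = m₂v₂
v₂ = v₁ · (m₁/m₂)

v₂ = 2.93 × 10^6 m/s × (1.67 × 10^-27 kg / 6.64 × 10^-27 kg)
v₂ = 7.37 × 10^5 m/s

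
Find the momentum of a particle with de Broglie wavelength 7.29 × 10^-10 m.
9.09 × 10^-25 kg·m/s

From the de Broglie relation λ = h/p, we solve for p:

p = h/λ
p = (6.626 × 10^-34 J·s) / (7.29 × 10^-10 m)
p = 9.09 × 10^-25 kg·m/s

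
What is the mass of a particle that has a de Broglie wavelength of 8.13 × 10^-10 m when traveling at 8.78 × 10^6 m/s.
9.28 × 10^-32 kg

From the de Broglie relation λ = h/(mv), we solve for m:

m = h/(λv)
m = (6.626 × 10^-34 J·s) / (8.13 × 10^-10 m × 8.78 × 10^6 m/s)
m = 9.28 × 10^-32 kg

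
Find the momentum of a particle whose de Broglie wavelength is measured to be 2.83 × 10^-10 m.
2.34 × 10^-24 kg·m/s

From the de Broglie relation λ = h/p, we solve for p:

p = h/λ
p = (6.626 × 10^-34 J·s) / (2.83 × 10^-10 m)
p = 2.34 × 10^-24 kg·m/s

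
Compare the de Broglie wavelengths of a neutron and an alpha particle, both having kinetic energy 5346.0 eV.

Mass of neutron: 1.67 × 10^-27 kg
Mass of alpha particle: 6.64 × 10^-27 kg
The neutron has the longer wavelength.

Using λ = h/√(2mKE):

For neutron: λ₁ = h/√(2m₁KE) = 3.92 × 10^-13 m
For alpha particle: λ₂ = h/√(2m₂KE) = 1.96 × 10^-13 m

Since λ ∝ 1/√m at constant kinetic energy, the lighter particle has the longer wavelength.

The neutron has the longer de Broglie wavelength.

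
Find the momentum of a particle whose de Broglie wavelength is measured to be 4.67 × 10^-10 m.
1.42 × 10^-24 kg·m/s

From the de Broglie relation λ = h/p, we solve for p:

p = h/λ
p = (6.626 × 10^-34 J·s) / (4.67 × 10^-10 m)
p = 1.42 × 10^-24 kg·m/s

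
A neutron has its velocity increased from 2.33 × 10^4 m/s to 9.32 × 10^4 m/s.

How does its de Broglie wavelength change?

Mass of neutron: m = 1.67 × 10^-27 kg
The wavelength decreases by a factor of 4.

Using λ = h/(mv):

Initial wavelength: λ₁ = h/(mv₁) = 1.70 × 10^-11 m
Final wavelength: λ₂ = h/(mv₂) = 4.26 × 10^-12 m

Since λ ∝ 1/v, when velocity increases by a factor of 4, the wavelength decreases by a factor of 4.

λ₂/λ₁ = v₁/v₂ = 1/4

The wavelength decreases by a factor of 4.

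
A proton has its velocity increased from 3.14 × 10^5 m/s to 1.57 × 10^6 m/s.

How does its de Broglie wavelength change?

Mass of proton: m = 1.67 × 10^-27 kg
The wavelength decreases by a factor of 5.

Using λ = h/(mv):

Initial wavelength: λ₁ = h/(mv₁) = 1.26 × 10^-12 m
Final wavelength: λ₂ = h/(mv₂) = 2.53 × 10^-13 m

Since λ ∝ 1/v, when velocity increases by a factor of 5, the wavelength decreases by a factor of 5.

λ₂/λ₁ = v₁/v₂ = 1/5

The wavelength decreases by a factor of 5.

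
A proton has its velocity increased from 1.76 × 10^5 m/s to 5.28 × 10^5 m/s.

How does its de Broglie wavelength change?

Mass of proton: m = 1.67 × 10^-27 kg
The wavelength decreases by a factor of 3.

Using λ = h/(mv):

Initial wavelength: λ₁ = h/(mv₁) = 2.25 × 10^-12 m
Final wavelength: λ₂ = h/(mv₂) = 7.51 × 10^-13 m

Since λ ∝ 1/v, when velocity increases by a factor of 3, the wavelength decreases by a factor of 3.

λ₂/λ₁ = v₁/v₂ = 1/3

The wavelength decreases by a factor of 3.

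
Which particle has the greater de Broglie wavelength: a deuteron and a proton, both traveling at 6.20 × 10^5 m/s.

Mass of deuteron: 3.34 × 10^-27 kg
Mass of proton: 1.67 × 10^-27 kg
The proton has the longer wavelength.

Using λ = h/(mv), since both particles have the same velocity, the wavelength depends only on mass.

For deuteron: λ₁ = h/(m₁v) = 3.20 × 10^-13 m
For proton: λ₂ = h/(m₂v) = 6.40 × 10^-13 m

Since λ ∝ 1/m at constant velocity, the lighter particle has the longer wavelength.

The proton has the longer de Broglie wavelength.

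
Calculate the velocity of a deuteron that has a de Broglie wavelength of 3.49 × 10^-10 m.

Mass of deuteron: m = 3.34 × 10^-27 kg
5.68 × 10^2 m/s

From the de Broglie relation λ = h/(mv), we solve for v:

v = h/(mλ)
v = (6.626 × 10^-34 J·s) / (3.34 × 10^-27 kg × 3.49 × 10^-10 m)
v = 5.68 × 10^2 m/s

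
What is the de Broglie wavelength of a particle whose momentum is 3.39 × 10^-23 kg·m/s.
1.95 × 10^-11 m

Using the de Broglie relation λ = h/p:

λ = h/p
λ = (6.626 × 10^-34 J·s) / (3.39 × 10^-23 kg·m/s)
λ = 1.95 × 10^-11 m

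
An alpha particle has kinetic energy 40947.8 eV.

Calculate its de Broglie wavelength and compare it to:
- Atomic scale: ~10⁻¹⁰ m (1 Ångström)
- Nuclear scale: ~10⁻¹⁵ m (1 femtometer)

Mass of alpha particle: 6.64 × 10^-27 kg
λ = 7.10 × 10^-14 m, which is between nuclear and atomic scales.

Using λ = h/√(2mKE):

KE = 40947.8 eV = 6.561 × 10^-15 J

λ = h/√(2mKE)
λ = (6.626 × 10^-34 J·s) / √(2 × 6.64 × 10^-27 kg × 6.561 × 10^-15 J)
λ = 7.10 × 10^-14 m

Comparison:
- Atomic scale (10⁻¹⁰ m): λ is 0.00071× this size
- Nuclear scale (10⁻¹⁵ m): λ is 71× this size

The wavelength is between nuclear and atomic scales.

This wavelength is appropriate for probing atomic structure but too large for nuclear physics experiments.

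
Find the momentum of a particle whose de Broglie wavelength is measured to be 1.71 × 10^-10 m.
3.87 × 10^-24 kg·m/s

From the de Broglie relation λ = h/p, we solve for p:

p = h/λ
p = (6.626 × 10^-34 J·s) / (1.71 × 10^-10 m)
p = 3.87 × 10^-24 kg·m/s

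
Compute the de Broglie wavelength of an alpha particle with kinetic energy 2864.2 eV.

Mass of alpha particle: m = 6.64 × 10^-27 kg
2.68 × 10^-13 m

Using λ = h/√(2mKE):

First convert KE to Joules: KE = 2864.2 eV = 4.589 × 10^-16 J

λ = h/√(2mKE)
λ = (6.626 × 10^-34 J·s) / √(2 × 6.64 × 10^-27 kg × 4.589 × 10^-16 J)
λ = 2.68 × 10^-13 m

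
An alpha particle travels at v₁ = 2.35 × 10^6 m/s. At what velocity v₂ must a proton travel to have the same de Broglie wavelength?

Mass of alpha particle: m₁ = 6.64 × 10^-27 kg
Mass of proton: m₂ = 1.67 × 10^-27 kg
v₂ = 9.34 × 10^6 m/s

For equal de Broglie wavelengths: λ₁ = λ₂

h/(m₁v₁) = h/(m₂v₂)
m₁v₁ = m₂v₂
v₂ = v₁ · (m₁/m₂)

v₂ = 2.35 × 10^6 m/s × (6.64 × 10^-27 kg / 1.67 × 10^-27 kg)
v₂ = 9.34 × 10^6 m/s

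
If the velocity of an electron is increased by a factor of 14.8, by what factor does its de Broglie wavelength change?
The wavelength decreases by a factor of 14.8.

From λ = h/(mv), the wavelength is inversely proportional to velocity:

λ ∝ 1/v

If v → 14.8v, then λ → λ/14.8

When velocity is increased by a factor of 14.8, the wavelength decreases by a factor of 14.8.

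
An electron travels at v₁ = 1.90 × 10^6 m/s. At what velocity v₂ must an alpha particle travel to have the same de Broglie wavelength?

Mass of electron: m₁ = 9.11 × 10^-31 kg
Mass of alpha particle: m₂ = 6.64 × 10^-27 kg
v₂ = 2.61 × 10^2 m/s

For equal de Broglie wavelengths: λ₁ = λ₂

h/(m₁v₁) = h/(m₂v₂)
m₁v₁ = m₂v₂
v₂ = v₁ · (m₁/m₂)

v₂ = 1.90 × 10^6 m/s × (9.11 × 10^-31 kg / 6.64 × 10^-27 kg)
v₂ = 2.61 × 10^2 m/s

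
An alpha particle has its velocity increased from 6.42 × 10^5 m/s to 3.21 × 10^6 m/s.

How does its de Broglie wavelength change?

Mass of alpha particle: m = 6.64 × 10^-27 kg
The wavelength decreases by a factor of 5.

Using λ = h/(mv):

Initial wavelength: λ₁ = h/(mv₁) = 1.55 × 10^-13 m
Final wavelength: λ₂ = h/(mv₂) = 3.11 × 10^-14 m

Since λ ∝ 1/v, when velocity increases by a factor of 5, the wavelength decreases by a factor of 5.

λ₂/λ₁ = v₁/v₂ = 1/5

The wavelength decreases by a factor of 5.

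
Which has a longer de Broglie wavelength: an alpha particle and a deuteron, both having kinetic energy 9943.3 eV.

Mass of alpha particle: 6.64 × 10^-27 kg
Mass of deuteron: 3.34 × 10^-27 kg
The deuteron has the longer wavelength.

Using λ = h/√(2mKE):

For alpha particle: λ₁ = h/√(2m₁KE) = 1.44 × 10^-13 m
For deuteron: λ₂ = h/√(2m₂KE) = 2.03 × 10^-13 m

Since λ ∝ 1/√m at constant kinetic energy, the lighter particle has the longer wavelength.

The deuteron has the longer de Broglie wavelength.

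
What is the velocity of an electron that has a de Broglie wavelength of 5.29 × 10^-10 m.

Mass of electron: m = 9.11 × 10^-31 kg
1.37 × 10^6 m/s

From the de Broglie relation λ = h/(mv), we solve for v:

v = h/(mλ)
v = (6.626 × 10^-34 J·s) / (9.11 × 10^-31 kg × 5.29 × 10^-10 m)
v = 1.37 × 10^6 m/s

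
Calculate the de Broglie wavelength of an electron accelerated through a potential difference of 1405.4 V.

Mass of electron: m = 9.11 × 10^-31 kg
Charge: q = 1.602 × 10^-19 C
3.27 × 10^-11 m

When a particle is accelerated through voltage V, it gains kinetic energy KE = qV.

The de Broglie wavelength is then λ = h/√(2mqV):

λ = h/√(2mqV)
λ = (6.626 × 10^-34 J·s) / √(2 × 9.11 × 10^-31 kg × 1.602 × 10^-19 C × 1405.4 V)
λ = 3.27 × 10^-11 m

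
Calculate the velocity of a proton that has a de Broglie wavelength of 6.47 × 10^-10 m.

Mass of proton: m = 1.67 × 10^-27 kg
6.13 × 10^2 m/s

From the de Broglie relation λ = h/(mv), we solve for v:

v = h/(mλ)
v = (6.626 × 10^-34 J·s) / (1.67 × 10^-27 kg × 6.47 × 10^-10 m)
v = 6.13 × 10^2 m/s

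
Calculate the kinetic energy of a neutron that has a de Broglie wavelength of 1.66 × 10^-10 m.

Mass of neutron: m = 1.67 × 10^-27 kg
4.77 × 10^-21 J (or 0.0298 eV)

From λ = h/√(2mKE), we solve for KE:

λ² = h²/(2mKE)
KE = h²/(2mλ²)
KE = (6.626 × 10^-34 J·s)² / (2 × 1.67 × 10^-27 kg × (1.66 × 10^-10 m)²)
KE = 4.77 × 10^-21 J
KE = 0.0298 eV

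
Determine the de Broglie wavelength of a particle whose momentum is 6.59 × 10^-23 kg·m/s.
1.01 × 10^-11 m

Using the de Broglie relation λ = h/p:

λ = h/p
λ = (6.626 × 10^-34 J·s) / (6.59 × 10^-23 kg·m/s)
λ = 1.01 × 10^-11 m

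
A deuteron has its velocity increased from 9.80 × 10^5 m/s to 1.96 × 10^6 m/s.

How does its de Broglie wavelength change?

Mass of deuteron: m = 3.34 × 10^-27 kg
The wavelength decreases by a factor of 2.

Using λ = h/(mv):

Initial wavelength: λ₁ = h/(mv₁) = 2.02 × 10^-13 m
Final wavelength: λ₂ = h/(mv₂) = 1.01 × 10^-13 m

Since λ ∝ 1/v, when velocity increases by a factor of 2, the wavelength decreases by a factor of 2.

λ₂/λ₁ = v₁/v₂ = 1/2

The wavelength decreases by a factor of 2.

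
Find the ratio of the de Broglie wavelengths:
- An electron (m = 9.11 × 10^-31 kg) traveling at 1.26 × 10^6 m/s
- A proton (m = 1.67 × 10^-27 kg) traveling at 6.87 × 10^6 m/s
λ₁/λ₂ = 1.00 × 10^4

Using λ = h/(mv):

λ₁ = h/(m₁v₁) = 5.77 × 10^-10 m
λ₂ = h/(m₂v₂) = 5.78 × 10^-14 m

Ratio λ₁/λ₂ = (m₂v₂)/(m₁v₁)
         = (1.67 × 10^-27 kg × 6.87 × 10^6 m/s) / (9.11 × 10^-31 kg × 1.26 × 10^6 m/s)
         = 1.00 × 10^4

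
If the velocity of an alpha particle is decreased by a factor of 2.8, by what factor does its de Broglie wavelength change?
The wavelength increases by a factor of 2.8.

From λ = h/(mv), the wavelength is inversely proportional to velocity:

λ ∝ 1/v

If v → v/2.8, then λ → 2.8λ

When velocity is decreased by a factor of 2.8, the wavelength increases by a factor of 2.8.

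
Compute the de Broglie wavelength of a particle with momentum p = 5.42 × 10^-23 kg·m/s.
1.22 × 10^-11 m

Using the de Broglie relation λ = h/p:

λ = h/p
λ = (6.626 × 10^-34 J·s) / (5.42 × 10^-23 kg·m/s)
λ = 1.22 × 10^-11 m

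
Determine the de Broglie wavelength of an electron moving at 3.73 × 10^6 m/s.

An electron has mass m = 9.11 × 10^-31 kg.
1.95 × 10^-10 m

Using the de Broglie relation λ = h/(mv):

λ = h/(mv)
λ = (6.626 × 10^-34 J·s) / (9.11 × 10^-31 kg × 3.73 × 10^6 m/s)
λ = 1.95 × 10^-10 m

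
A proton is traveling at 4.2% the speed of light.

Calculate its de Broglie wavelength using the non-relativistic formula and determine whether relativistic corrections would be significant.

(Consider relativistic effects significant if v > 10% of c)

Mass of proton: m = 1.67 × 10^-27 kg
No, relativistic corrections are not needed.

Using the non-relativistic de Broglie formula λ = h/(mv):

v = 4.2% × c = 1.259 × 10^7 m/s

λ = h/(mv)
λ = (6.626 × 10^-34 J·s) / (1.67 × 10^-27 kg × 1.259 × 10^7 m/s)
λ = 3.15 × 10^-14 m

Since v = 4.2% of c < 10% of c, relativistic corrections are NOT significant and this non-relativistic result is a good approximation.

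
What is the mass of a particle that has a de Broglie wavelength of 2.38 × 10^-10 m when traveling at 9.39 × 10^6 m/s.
2.96 × 10^-31 kg

From the de Broglie relation λ = h/(mv), we solve for m:

m = h/(λv)
m = (6.626 × 10^-34 J·s) / (2.38 × 10^-10 m × 9.39 × 10^6 m/s)
m = 2.96 × 10^-31 kg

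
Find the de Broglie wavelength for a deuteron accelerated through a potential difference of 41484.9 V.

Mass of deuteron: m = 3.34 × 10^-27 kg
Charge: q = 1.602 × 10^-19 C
9.94 × 10^-14 m

When a particle is accelerated through voltage V, it gains kinetic energy KE = qV.

The de Broglie wavelength is then λ = h/√(2mqV):

λ = h/√(2mqV)
λ = (6.626 × 10^-34 J·s) / √(2 × 3.34 × 10^-27 kg × 1.602 × 10^-19 C × 41484.9 V)
λ = 9.94 × 10^-14 m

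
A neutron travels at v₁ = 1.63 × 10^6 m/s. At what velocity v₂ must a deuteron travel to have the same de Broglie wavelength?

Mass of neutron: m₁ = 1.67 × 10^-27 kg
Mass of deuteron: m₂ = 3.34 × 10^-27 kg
v₂ = 8.15 × 10^5 m/s

For equal de Broglie wavelengths: λ₁ = λ₂

h/(m₁v₁) = h/(m₂v₂)
m₁v₁ = m₂v₂
v₂ = v₁ · (m₁/m₂)

v₂ = 1.63 × 10^6 m/s × (1.67 × 10^-27 kg / 3.34 × 10^-27 kg)
v₂ = 8.15 × 10^5 m/s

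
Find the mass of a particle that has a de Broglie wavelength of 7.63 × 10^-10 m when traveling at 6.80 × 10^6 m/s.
1.28 × 10^-31 kg

From the de Broglie relation λ = h/(mv), we solve for m:

m = h/(λv)
m = (6.626 × 10^-34 J·s) / (7.63 × 10^-10 m × 6.80 × 10^6 m/s)
m = 1.28 × 10^-31 kg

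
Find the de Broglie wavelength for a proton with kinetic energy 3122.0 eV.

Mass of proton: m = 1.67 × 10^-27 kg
5.13 × 10^-13 m

Using λ = h/√(2mKE):

First convert KE to Joules: KE = 3122.0 eV = 5.002 × 10^-16 J

λ = h/√(2mKE)
λ = (6.626 × 10^-34 J·s) / √(2 × 1.67 × 10^-27 kg × 5.002 × 10^-16 J)
λ = 5.13 × 10^-13 m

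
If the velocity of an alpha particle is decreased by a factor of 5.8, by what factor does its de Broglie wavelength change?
The wavelength increases by a factor of 5.8.

From λ = h/(mv), the wavelength is inversely proportional to velocity:

λ ∝ 1/v

If v → v/5.8, then λ → 5.8λ

When velocity is decreased by a factor of 5.8, the wavelength increases by a factor of 5.8.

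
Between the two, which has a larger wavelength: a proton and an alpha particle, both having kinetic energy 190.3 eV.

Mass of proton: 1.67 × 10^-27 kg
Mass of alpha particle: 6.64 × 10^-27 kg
The proton has the longer wavelength.

Using λ = h/√(2mKE):

For proton: λ₁ = h/√(2m₁KE) = 2.08 × 10^-12 m
For alpha particle: λ₂ = h/√(2m₂KE) = 1.04 × 10^-12 m

Since λ ∝ 1/√m at constant kinetic energy, the lighter particle has the longer wavelength.

The proton has the longer de Broglie wavelength.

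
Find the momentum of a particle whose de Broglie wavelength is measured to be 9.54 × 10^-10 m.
6.95 × 10^-25 kg·m/s

From the de Broglie relation λ = h/p, we solve for p:

p = h/λ
p = (6.626 × 10^-34 J·s) / (9.54 × 10^-10 m)
p = 6.95 × 10^-25 kg·m/s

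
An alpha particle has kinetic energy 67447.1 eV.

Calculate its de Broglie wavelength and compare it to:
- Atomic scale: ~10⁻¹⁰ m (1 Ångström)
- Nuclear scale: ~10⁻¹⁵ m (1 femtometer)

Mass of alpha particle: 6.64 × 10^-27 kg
λ = 5.53 × 10^-14 m, which is between nuclear and atomic scales.

Using λ = h/√(2mKE):

KE = 67447.1 eV = 1.081 × 10^-14 J

λ = h/√(2mKE)
λ = (6.626 × 10^-34 J·s) / √(2 × 6.64 × 10^-27 kg × 1.081 × 10^-14 J)
λ = 5.53 × 10^-14 m

Comparison:
- Atomic scale (10⁻¹⁰ m): λ is 0.00055× this size
- Nuclear scale (10⁻¹⁵ m): λ is 55× this size

The wavelength is between nuclear and atomic scales.

This wavelength is appropriate for probing atomic structure but too large for nuclear physics experiments.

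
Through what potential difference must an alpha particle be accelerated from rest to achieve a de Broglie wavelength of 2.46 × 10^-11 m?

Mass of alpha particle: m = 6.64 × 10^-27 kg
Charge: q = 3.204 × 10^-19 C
1.71 × 10^-1 V

From λ = h/√(2mqV), we solve for V:

λ² = h²/(2mqV)
V = h²/(2mqλ²)
V = (6.626 × 10^-34 J·s)² / (2 × 6.64 × 10^-27 kg × 3.204 × 10^-19 C × (2.46 × 10^-11 m)²)
V = 1.71 × 10^-1 V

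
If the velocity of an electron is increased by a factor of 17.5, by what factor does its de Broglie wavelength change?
The wavelength decreases by a factor of 17.5.

From λ = h/(mv), the wavelength is inversely proportional to velocity:

λ ∝ 1/v

If v → 17.5v, then λ → λ/17.5

When velocity is increased by a factor of 17.5, the wavelength decreases by a factor of 17.5.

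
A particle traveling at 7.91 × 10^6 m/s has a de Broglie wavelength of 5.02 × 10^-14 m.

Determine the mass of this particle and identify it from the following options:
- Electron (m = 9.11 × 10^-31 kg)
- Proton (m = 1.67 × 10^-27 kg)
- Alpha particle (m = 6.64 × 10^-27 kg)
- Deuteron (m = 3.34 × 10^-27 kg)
The particle is a proton.

From λ = h/(mv), solve for mass:

m = h/(λv)
m = (6.626 × 10^-34 J·s) / (5.02 × 10^-14 m × 7.91 × 10^6 m/s)
m = 1.67 × 10^-27 kg

Comparing with the listed masses, this is closest to a proton.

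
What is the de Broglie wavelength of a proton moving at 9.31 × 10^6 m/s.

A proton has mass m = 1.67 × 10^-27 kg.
4.26 × 10^-14 m

Using the de Broglie relation λ = h/(mv):

λ = h/(mv)
λ = (6.626 × 10^-34 J·s) / (1.67 × 10^-27 kg × 9.31 × 10^6 m/s)
λ = 4.26 × 10^-14 m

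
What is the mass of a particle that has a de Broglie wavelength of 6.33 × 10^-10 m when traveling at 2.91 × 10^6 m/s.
3.60 × 10^-31 kg

From the de Broglie relation λ = h/(mv), we solve for m:

m = h/(λv)
m = (6.626 × 10^-34 J·s) / (6.33 × 10^-10 m × 2.91 × 10^6 m/s)
m = 3.60 × 10^-31 kg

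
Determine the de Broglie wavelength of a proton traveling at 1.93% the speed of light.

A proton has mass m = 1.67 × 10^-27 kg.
6.86 × 10^-14 m

Using the de Broglie relation λ = h/(mv):

v = 1.93% × c = 5.786 × 10^6 m/s

λ = h/(mv)
λ = (6.626 × 10^-34 J·s) / (1.67 × 10^-27 kg × 5.786 × 10^6 m/s)
λ = 6.86 × 10^-14 m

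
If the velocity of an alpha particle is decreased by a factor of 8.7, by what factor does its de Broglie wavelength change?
The wavelength increases by a factor of 8.7.

From λ = h/(mv), the wavelength is inversely proportional to velocity:

λ ∝ 1/v

If v → v/8.7, then λ → 8.7λ

When velocity is decreased by a factor of 8.7, the wavelength increases by a factor of 8.7.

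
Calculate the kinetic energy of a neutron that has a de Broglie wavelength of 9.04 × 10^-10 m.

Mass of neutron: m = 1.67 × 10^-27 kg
1.61 × 10^-22 J (or 1.00 × 10^-3 eV)

From λ = h/√(2mKE), we solve for KE:

λ² = h²/(2mKE)
KE = h²/(2mλ²)
KE = (6.626 × 10^-34 J·s)² / (2 × 1.67 × 10^-27 kg × (9.04 × 10^-10 m)²)
KE = 1.61 × 10^-22 J
KE = 1.00 × 10^-3 eV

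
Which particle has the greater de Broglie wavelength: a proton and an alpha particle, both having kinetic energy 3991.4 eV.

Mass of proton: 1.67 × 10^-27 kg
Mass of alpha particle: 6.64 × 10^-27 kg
The proton has the longer wavelength.

Using λ = h/√(2mKE):

For proton: λ₁ = h/√(2m₁KE) = 4.53 × 10^-13 m
For alpha particle: λ₂ = h/√(2m₂KE) = 2.27 × 10^-13 m

Since λ ∝ 1/√m at constant kinetic energy, the lighter particle has the longer wavelength.

The proton has the longer de Broglie wavelength.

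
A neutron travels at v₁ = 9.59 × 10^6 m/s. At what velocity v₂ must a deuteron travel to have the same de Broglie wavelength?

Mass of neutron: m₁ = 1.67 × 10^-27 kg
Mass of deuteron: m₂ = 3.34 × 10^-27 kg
v₂ = 4.80 × 10^6 m/s

For equal de Broglie wavelengths: λ₁ = λ₂

h/(m₁v₁) = h/(m₂v₂)
m₁v₁ = m₂v₂
v₂ = v₁ · (m₁/m₂)

v₂ = 9.59 × 10^6 m/s × (1.67 × 10^-27 kg / 3.34 × 10^-27 kg)
v₂ = 4.80 × 10^6 m/s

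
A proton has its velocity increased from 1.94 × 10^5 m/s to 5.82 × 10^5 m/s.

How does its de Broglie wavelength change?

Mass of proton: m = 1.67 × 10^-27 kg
The wavelength decreases by a factor of 3.

Using λ = h/(mv):

Initial wavelength: λ₁ = h/(mv₁) = 2.05 × 10^-12 m
Final wavelength: λ₂ = h/(mv₂) = 6.82 × 10^-13 m

Since λ ∝ 1/v, when velocity increases by a factor of 3, the wavelength decreases by a factor of 3.

λ₂/λ₁ = v₁/v₂ = 1/3

The wavelength decreases by a factor of 3.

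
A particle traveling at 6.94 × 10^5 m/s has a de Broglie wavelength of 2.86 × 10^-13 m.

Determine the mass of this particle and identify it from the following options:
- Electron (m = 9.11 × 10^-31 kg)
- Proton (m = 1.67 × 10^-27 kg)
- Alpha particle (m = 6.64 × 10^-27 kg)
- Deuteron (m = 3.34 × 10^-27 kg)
The particle is a deuteron.

From λ = h/(mv), solve for mass:

m = h/(λv)
m = (6.626 × 10^-34 J·s) / (2.86 × 10^-13 m × 6.94 × 10^5 m/s)
m = 3.34 × 10^-27 kg

Comparing with the listed masses, this is closest to a deuteron.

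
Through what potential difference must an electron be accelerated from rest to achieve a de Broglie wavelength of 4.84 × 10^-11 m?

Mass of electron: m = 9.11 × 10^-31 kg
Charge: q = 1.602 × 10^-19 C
642 V

From λ = h/√(2mqV), we solve for V:

λ² = h²/(2mqV)
V = h²/(2mqλ²)
V = (6.626 × 10^-34 J·s)² / (2 × 9.11 × 10^-31 kg × 1.602 × 10^-19 C × (4.84 × 10^-11 m)²)
V = 642 V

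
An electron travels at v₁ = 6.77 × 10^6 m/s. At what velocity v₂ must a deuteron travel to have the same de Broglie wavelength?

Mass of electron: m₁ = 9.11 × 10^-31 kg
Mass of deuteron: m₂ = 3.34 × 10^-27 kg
v₂ = 1.85 × 10^3 m/s

For equal de Broglie wavelengths: λ₁ = λ₂

h/(m₁v₁) = h/(m₂v₂)
m₁v₁ = m₂v₂
v₂ = v₁ · (m₁/m₂)

v₂ = 6.77 × 10^6 m/s × (9.11 × 10^-31 kg / 3.34 × 10^-27 kg)
v₂ = 1.85 × 10^3 m/s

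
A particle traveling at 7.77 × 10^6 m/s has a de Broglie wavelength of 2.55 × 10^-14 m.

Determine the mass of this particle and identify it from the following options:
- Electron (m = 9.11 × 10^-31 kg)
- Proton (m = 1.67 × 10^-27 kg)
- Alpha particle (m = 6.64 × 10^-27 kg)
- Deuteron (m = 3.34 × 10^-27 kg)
The particle is a deuteron.

From λ = h/(mv), solve for mass:

m = h/(λv)
m = (6.626 × 10^-34 J·s) / (2.55 × 10^-14 m × 7.77 × 10^6 m/s)
m = 3.34 × 10^-27 kg

Comparing with the listed masses, this is closest to a deuteron.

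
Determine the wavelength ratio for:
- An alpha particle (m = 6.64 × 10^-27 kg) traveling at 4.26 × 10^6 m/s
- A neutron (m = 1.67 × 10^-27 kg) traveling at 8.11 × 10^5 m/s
λ₁/λ₂ = 0.0479

Using λ = h/(mv):

λ₁ = h/(m₁v₁) = 2.34 × 10^-14 m
λ₂ = h/(m₂v₂) = 4.89 × 10^-13 m

Ratio λ₁/λ₂ = (m₂v₂)/(m₁v₁)
         = (1.67 × 10^-27 kg × 8.11 × 10^5 m/s) / (6.64 × 10^-27 kg × 4.26 × 10^6 m/s)
         = 0.0479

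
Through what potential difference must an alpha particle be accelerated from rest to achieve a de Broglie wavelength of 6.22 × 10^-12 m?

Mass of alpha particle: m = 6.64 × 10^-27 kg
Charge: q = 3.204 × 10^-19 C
2.67 V

From λ = h/√(2mqV), we solve for V:

λ² = h²/(2mqV)
V = h²/(2mqλ²)
V = (6.626 × 10^-34 J·s)² / (2 × 6.64 × 10^-27 kg × 3.204 × 10^-19 C × (6.22 × 10^-12 m)²)
V = 2.67 V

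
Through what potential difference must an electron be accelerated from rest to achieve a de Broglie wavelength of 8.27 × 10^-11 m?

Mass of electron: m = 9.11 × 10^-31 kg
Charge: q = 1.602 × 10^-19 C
220 V

From λ = h/√(2mqV), we solve for V:

λ² = h²/(2mqV)
V = h²/(2mqλ²)
V = (6.626 × 10^-34 J·s)² / (2 × 9.11 × 10^-31 kg × 1.602 × 10^-19 C × (8.27 × 10^-11 m)²)
V = 220 V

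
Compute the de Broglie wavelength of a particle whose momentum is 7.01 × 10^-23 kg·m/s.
9.45 × 10^-12 m

Using the de Broglie relation λ = h/p:

λ = h/p
λ = (6.626 × 10^-34 J·s) / (7.01 × 10^-23 kg·m/s)
λ = 9.45 × 10^-12 m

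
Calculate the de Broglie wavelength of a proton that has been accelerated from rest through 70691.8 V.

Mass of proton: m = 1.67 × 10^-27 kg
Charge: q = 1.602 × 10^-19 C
1.08 × 10^-13 m

When a particle is accelerated through voltage V, it gains kinetic energy KE = qV.

The de Broglie wavelength is then λ = h/√(2mqV):

λ = h/√(2mqV)
λ = (6.626 × 10^-34 J·s) / √(2 × 1.67 × 10^-27 kg × 1.602 × 10^-19 C × 70691.8 V)
λ = 1.08 × 10^-13 m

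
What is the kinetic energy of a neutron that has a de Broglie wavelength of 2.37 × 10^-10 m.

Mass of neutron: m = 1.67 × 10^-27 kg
2.34 × 10^-21 J (or 0.0146 eV)

From λ = h/√(2mKE), we solve for KE:

λ² = h²/(2mKE)
KE = h²/(2mλ²)
KE = (6.626 × 10^-34 J·s)² / (2 × 1.67 × 10^-27 kg × (2.37 × 10^-10 m)²)
KE = 2.34 × 10^-21 J
KE = 0.0146 eV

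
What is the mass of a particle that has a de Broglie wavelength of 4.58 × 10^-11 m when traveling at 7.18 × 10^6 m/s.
2.01 × 10^-30 kg

From the de Broglie relation λ = h/(mv), we solve for m:

m = h/(λv)
m = (6.626 × 10^-34 J·s) / (4.58 × 10^-11 m × 7.18 × 10^6 m/s)
m = 2.01 × 10^-30 kg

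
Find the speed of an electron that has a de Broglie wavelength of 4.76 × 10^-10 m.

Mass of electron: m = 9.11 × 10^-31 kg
1.53 × 10^6 m/s

From the de Broglie relation λ = h/(mv), we solve for v:

v = h/(mλ)
v = (6.626 × 10^-34 J·s) / (9.11 × 10^-31 kg × 4.76 × 10^-10 m)
v = 1.53 × 10^6 m/s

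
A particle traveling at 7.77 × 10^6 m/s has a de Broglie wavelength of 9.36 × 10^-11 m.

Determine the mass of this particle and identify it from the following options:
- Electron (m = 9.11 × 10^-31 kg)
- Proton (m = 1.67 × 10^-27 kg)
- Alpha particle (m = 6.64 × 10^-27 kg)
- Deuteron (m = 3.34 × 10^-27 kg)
The particle is an electron.

From λ = h/(mv), solve for mass:

m = h/(λv)
m = (6.626 × 10^-34 J·s) / (9.36 × 10^-11 m × 7.77 × 10^6 m/s)
m = 9.11 × 10^-31 kg

Comparing with the listed masses, this is closest to an electron.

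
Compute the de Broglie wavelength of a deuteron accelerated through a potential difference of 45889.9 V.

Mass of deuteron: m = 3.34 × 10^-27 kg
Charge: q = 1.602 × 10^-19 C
9.46 × 10^-14 m

When a particle is accelerated through voltage V, it gains kinetic energy KE = qV.

The de Broglie wavelength is then λ = h/√(2mqV):

λ = h/√(2mqV)
λ = (6.626 × 10^-34 J·s) / √(2 × 3.34 × 10^-27 kg × 1.602 × 10^-19 C × 45889.9 V)
λ = 9.46 × 10^-14 m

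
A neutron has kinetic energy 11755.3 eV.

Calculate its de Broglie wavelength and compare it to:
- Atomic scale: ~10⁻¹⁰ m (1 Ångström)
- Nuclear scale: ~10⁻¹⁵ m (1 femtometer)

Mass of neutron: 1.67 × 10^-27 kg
λ = 2.64 × 10^-13 m, which is between nuclear and atomic scales.

Using λ = h/√(2mKE):

KE = 11755.3 eV = 1.883 × 10^-15 J

λ = h/√(2mKE)
λ = (6.626 × 10^-34 J·s) / √(2 × 1.67 × 10^-27 kg × 1.883 × 10^-15 J)
λ = 2.64 × 10^-13 m

Comparison:
- Atomic scale (10⁻¹⁰ m): λ is 0.0026× this size
- Nuclear scale (10⁻¹⁵ m): λ is 2.6e+02× this size

The wavelength is between nuclear and atomic scales.

This wavelength is appropriate for probing atomic structure but too large for nuclear physics experiments.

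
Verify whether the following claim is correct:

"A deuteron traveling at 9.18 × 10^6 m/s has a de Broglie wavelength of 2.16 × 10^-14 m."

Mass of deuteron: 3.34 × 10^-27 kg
True

The claim is correct.

Using λ = h/(mv):
λ = (6.626 × 10^-34 J·s) / (3.34 × 10^-27 kg × 9.18 × 10^6 m/s)
λ = 2.16 × 10^-14 m

This matches the claimed value.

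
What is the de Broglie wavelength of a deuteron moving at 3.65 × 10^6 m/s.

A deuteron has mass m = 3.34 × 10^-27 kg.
5.44 × 10^-14 m

Using the de Broglie relation λ = h/(mv):

λ = h/(mv)
λ = (6.626 × 10^-34 J·s) / (3.34 × 10^-27 kg × 3.65 × 10^6 m/s)
λ = 5.44 × 10^-14 m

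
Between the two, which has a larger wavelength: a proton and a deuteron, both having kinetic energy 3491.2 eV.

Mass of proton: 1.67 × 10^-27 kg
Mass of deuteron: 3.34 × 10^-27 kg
The proton has the longer wavelength.

Using λ = h/√(2mKE):

For proton: λ₁ = h/√(2m₁KE) = 4.85 × 10^-13 m
For deuteron: λ₂ = h/√(2m₂KE) = 3.43 × 10^-13 m

Since λ ∝ 1/√m at constant kinetic energy, the lighter particle has the longer wavelength.

The proton has the longer de Broglie wavelength.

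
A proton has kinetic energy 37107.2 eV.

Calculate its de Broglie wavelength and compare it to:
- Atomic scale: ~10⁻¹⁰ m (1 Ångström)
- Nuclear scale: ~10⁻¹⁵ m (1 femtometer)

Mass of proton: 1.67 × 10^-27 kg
λ = 1.49 × 10^-13 m, which is between nuclear and atomic scales.

Using λ = h/√(2mKE):

KE = 37107.2 eV = 5.945 × 10^-15 J

λ = h/√(2mKE)
λ = (6.626 × 10^-34 J·s) / √(2 × 1.67 × 10^-27 kg × 5.945 × 10^-15 J)
λ = 1.49 × 10^-13 m

Comparison:
- Atomic scale (10⁻¹⁰ m): λ is 0.0015× this size
- Nuclear scale (10⁻¹⁵ m): λ is 1.5e+02× this size

The wavelength is between nuclear and atomic scales.

This wavelength is appropriate for probing atomic structure but too large for nuclear physics experiments.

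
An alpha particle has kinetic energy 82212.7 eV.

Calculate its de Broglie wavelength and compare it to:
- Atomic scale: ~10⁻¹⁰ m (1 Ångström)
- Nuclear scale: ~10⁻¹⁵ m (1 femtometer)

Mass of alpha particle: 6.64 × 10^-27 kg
λ = 5.01 × 10^-14 m, which is between nuclear and atomic scales.

Using λ = h/√(2mKE):

KE = 82212.7 eV = 1.317 × 10^-14 J

λ = h/√(2mKE)
λ = (6.626 × 10^-34 J·s) / √(2 × 6.64 × 10^-27 kg × 1.317 × 10^-14 J)
λ = 5.01 × 10^-14 m

Comparison:
- Atomic scale (10⁻¹⁰ m): λ is 0.0005× this size
- Nuclear scale (10⁻¹⁵ m): λ is 50× this size

The wavelength is between nuclear and atomic scales.

This wavelength is appropriate for probing atomic structure but too large for nuclear physics experiments.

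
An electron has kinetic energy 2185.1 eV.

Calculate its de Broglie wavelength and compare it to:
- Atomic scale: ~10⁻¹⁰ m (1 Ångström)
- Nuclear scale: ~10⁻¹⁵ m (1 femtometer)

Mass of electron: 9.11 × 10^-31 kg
λ = 2.62 × 10^-11 m, which is between nuclear and atomic scales.

Using λ = h/√(2mKE):

KE = 2185.1 eV = 3.501 × 10^-16 J

λ = h/√(2mKE)
λ = (6.626 × 10^-34 J·s) / √(2 × 9.11 × 10^-31 kg × 3.501 × 10^-16 J)
λ = 2.62 × 10^-11 m

Comparison:
- Atomic scale (10⁻¹⁰ m): λ is 0.26× this size
- Nuclear scale (10⁻¹⁵ m): λ is 2.6e+04× this size

The wavelength is between nuclear and atomic scales.

This wavelength is appropriate for probing atomic structure but too large for nuclear physics experiments.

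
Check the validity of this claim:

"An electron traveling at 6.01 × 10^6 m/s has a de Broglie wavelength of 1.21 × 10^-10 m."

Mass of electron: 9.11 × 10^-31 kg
True

The claim is correct.

Using λ = h/(mv):
λ = (6.626 × 10^-34 J·s) / (9.11 × 10^-31 kg × 6.01 × 10^6 m/s)
λ = 1.21 × 10^-10 m

This matches the claimed value.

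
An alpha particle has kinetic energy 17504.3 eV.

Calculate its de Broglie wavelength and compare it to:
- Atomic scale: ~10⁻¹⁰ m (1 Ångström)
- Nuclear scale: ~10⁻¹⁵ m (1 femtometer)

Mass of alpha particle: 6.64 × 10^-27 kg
λ = 1.09 × 10^-13 m, which is between nuclear and atomic scales.

Using λ = h/√(2mKE):

KE = 17504.3 eV = 2.804 × 10^-15 J

λ = h/√(2mKE)
λ = (6.626 × 10^-34 J·s) / √(2 × 6.64 × 10^-27 kg × 2.804 × 10^-15 J)
λ = 1.09 × 10^-13 m

Comparison:
- Atomic scale (10⁻¹⁰ m): λ is 0.0011× this size
- Nuclear scale (10⁻¹⁵ m): λ is 1.1e+02× this size

The wavelength is between nuclear and atomic scales.

This wavelength is appropriate for probing atomic structure but too large for nuclear physics experiments.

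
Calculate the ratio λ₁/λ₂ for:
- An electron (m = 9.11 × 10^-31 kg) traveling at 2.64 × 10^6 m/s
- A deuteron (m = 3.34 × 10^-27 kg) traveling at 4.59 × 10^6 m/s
λ₁/λ₂ = 6.37 × 10^3

Using λ = h/(mv):

λ₁ = h/(m₁v₁) = 2.76 × 10^-10 m
λ₂ = h/(m₂v₂) = 4.32 × 10^-14 m

Ratio λ₁/λ₂ = (m₂v₂)/(m₁v₁)
         = (3.34 × 10^-27 kg × 4.59 × 10^6 m/s) / (9.11 × 10^-31 kg × 2.64 × 10^6 m/s)
         = 6.37 × 10^3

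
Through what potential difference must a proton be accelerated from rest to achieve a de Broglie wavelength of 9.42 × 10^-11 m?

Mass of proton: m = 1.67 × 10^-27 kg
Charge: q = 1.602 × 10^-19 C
9.25 × 10^-2 V

From λ = h/√(2mqV), we solve for V:

λ² = h²/(2mqV)
V = h²/(2mqλ²)
V = (6.626 × 10^-34 J·s)² / (2 × 1.67 × 10^-27 kg × 1.602 × 10^-19 C × (9.42 × 10^-11 m)²)
V = 9.25 × 10^-2 V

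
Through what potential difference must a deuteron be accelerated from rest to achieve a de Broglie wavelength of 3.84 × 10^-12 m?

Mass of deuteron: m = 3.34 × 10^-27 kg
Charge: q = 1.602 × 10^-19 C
27.8 V

From λ = h/√(2mqV), we solve for V:

λ² = h²/(2mqV)
V = h²/(2mqλ²)
V = (6.626 × 10^-34 J·s)² / (2 × 3.34 × 10^-27 kg × 1.602 × 10^-19 C × (3.84 × 10^-12 m)²)
V = 27.8 V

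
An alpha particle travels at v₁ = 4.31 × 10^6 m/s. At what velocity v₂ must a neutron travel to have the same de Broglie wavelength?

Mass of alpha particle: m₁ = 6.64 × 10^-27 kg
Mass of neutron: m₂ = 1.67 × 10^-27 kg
v₂ = 1.71 × 10^7 m/s

For equal de Broglie wavelengths: λ₁ = λ₂

h/(m₁v₁) = h/(m₂v₂)
m₁v₁ = m₂v₂
v₂ = v₁ · (m₁/m₂)

v₂ = 4.31 × 10^6 m/s × (6.64 × 10^-27 kg / 1.67 × 10^-27 kg)
v₂ = 1.71 × 10^7 m/s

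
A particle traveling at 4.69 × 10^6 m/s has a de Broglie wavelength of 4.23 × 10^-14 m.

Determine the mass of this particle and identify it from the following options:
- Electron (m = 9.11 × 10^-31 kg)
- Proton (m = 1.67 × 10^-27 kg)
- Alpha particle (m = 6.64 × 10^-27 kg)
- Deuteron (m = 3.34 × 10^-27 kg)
The particle is a deuteron.

From λ = h/(mv), solve for mass:

m = h/(λv)
m = (6.626 × 10^-34 J·s) / (4.23 × 10^-14 m × 4.69 × 10^6 m/s)
m = 3.34 × 10^-27 kg

Comparing with the listed masses, this is closest to a deuteron.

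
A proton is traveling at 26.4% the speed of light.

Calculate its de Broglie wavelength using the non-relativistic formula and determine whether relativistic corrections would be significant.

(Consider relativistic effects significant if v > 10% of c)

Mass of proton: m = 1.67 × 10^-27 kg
Yes, relativistic corrections are needed.

Using the non-relativistic de Broglie formula λ = h/(mv):

v = 26.4% × c = 7.915 × 10^7 m/s

λ = h/(mv)
λ = (6.626 × 10^-34 J·s) / (1.67 × 10^-27 kg × 7.915 × 10^7 m/s)
λ = 5.01 × 10^-15 m

Since v = 26.4% of c > 10% of c, relativistic corrections ARE significant and the actual wavelength would differ from this non-relativistic estimate.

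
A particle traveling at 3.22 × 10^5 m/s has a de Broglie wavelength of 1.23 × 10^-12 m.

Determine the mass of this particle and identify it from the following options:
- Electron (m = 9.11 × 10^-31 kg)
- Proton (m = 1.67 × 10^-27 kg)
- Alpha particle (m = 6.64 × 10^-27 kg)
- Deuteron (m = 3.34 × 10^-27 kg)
The particle is a proton.

From λ = h/(mv), solve for mass:

m = h/(λv)
m = (6.626 × 10^-34 J·s) / (1.23 × 10^-12 m × 3.22 × 10^5 m/s)
m = 1.67 × 10^-27 kg

Comparing with the listed masses, this is closest to a proton.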